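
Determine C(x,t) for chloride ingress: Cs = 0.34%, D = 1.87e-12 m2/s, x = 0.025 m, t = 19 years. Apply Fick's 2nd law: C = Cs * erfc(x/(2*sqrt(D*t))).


t_seconds = 19 * 365.25 * 24 * 3600 = 599594400.0 s
arg = 0.025 / (2 * sqrt(1.87e-12 * 599594400.0))
= 0.3733
erfc(0.3733) = 0.5975
C = 0.34 * 0.5975 = 0.2032%

0.2032


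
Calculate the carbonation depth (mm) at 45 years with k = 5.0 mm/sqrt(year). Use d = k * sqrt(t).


depth = k * sqrt(t)
= 5.0 * sqrt(45)
= 33.54 mm

33.54


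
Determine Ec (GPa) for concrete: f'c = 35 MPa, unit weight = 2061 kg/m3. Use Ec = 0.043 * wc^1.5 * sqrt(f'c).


Ec = 0.043 * 2061^1.5 * sqrt(35) / 1000
= 23.8 GPa

23.8


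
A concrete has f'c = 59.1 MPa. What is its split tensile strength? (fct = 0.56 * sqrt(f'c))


fct = 0.56 * sqrt(59.1)
= 0.56 * 7.688
= 4.305 MPa

4.305


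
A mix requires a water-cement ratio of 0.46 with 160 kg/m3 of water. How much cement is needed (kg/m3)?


Cement = water / (w/c)
= 160 / 0.46
= 347.8 kg/m3

347.8


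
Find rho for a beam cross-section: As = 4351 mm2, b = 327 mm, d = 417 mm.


rho = As / (b * d)
= 4351 / (327 * 417)
= 0.0319

0.0319


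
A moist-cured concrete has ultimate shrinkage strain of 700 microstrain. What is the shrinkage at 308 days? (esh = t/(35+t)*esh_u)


esh(308) = 308 / (35 + 308) * 700
= 308 / 343 * 700
= 628.6 microstrain

628.6


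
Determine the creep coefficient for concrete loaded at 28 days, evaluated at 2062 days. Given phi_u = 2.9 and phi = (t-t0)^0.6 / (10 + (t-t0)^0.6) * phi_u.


dt = 2062 - 28 = 2034
phi = 2034^0.6 / (10 + 2034^0.6) * 2.9
= 2.628

2.628


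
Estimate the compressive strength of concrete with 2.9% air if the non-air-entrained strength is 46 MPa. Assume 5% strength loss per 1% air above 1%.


Strength loss = (2.9 - 1) * 5 = 9.5%
f'c = 46 * (1 - 9.5/100)
= 41.63 MPa

41.63


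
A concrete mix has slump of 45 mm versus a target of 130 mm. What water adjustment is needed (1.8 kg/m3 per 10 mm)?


Difference = 130 - 45 = 85 mm
Water adjustment = 85 * 1.8 / 10 = 15.3 kg/m3

15.3


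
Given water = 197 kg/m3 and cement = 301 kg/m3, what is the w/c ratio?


w/c = water / cement
w/c = 197 / 301 = 0.654

0.654


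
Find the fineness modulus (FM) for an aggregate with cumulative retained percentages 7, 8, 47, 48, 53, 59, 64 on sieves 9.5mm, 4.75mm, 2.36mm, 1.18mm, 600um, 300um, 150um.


FM = sum(cumulative % retained) / 100
= 286 / 100
= 2.86

2.86


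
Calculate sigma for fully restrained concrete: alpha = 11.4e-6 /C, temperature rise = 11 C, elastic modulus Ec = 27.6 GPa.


sigma = alpha * dT * Ec
= 11.4e-6 * 11 * 27.6 * 1000
= 3.461 MPa

3.461


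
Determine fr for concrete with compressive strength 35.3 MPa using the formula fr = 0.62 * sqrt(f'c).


fr = 0.62 * sqrt(35.3)
= 3.684 MPa

3.684


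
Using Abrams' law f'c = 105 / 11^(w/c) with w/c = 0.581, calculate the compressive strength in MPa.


f'c = 105 / 11^0.581
= 105 / 4.028
= 26.07 MPa

26.07


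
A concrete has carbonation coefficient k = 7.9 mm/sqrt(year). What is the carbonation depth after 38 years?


depth = k * sqrt(t)
= 7.9 * sqrt(38)
= 48.7 mm

48.7


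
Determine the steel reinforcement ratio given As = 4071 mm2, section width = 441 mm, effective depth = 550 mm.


rho = As / (b * d)
= 4071 / (441 * 550)
= 0.0168

0.0168


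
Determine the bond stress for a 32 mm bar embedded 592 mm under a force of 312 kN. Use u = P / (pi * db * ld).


u = P / (pi * db * ld)
= 312 * 1000 / (pi * 32 * 592)
= 5.242 MPa

5.242


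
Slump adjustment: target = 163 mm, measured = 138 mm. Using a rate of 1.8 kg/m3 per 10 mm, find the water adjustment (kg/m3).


Difference = 163 - 138 = 25 mm
Water adjustment = 25 * 1.8 / 10 = 4.5 kg/m3

4.5


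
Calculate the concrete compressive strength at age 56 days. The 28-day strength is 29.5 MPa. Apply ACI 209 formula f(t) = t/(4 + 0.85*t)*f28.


f(56) = 56 / (4 + 0.85 * 56) * 29.5
= 56 / 51.6 * 29.5
= 32.02 MPa

32.02


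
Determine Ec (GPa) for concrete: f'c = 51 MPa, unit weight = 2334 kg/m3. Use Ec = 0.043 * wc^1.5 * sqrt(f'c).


Ec = 0.043 * 2334^1.5 * sqrt(51) / 1000
= 34.63 GPa

34.63


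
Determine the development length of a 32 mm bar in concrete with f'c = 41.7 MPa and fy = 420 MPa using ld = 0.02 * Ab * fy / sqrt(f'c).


Ab = pi * 32^2 / 4 = 804.248 mm2
ld = 0.02 * 804.248 * 420 / sqrt(41.7)
= 1046.2 mm

1046.2


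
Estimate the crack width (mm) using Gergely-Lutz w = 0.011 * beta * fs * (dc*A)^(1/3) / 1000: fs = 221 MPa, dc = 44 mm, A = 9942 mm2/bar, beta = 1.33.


w = 0.011 * beta * fs * (dc * A)^(1/3) / 1000
= 0.011 * 1.33 * 221 * (44 * 9942)^(1/3) / 1000
= 0.245 mm

0.245


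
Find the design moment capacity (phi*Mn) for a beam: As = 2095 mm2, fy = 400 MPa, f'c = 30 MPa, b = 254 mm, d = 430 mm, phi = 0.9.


a = As * fy / (0.85 * f'c * b)
= 2095 * 400 / (0.85 * 30 * 254)
= 129.3809 mm
Mn = As * fy * (d - a/2) / 10^6
= 306.1294 kN-m
phi*Mn = 0.9 * 306.1294 = 275.52 kN-m

275.52


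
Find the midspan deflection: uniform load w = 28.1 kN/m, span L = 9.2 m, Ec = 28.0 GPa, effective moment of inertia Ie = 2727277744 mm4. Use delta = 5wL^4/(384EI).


Convert: L = 9.2 m = 9200 mm, Ec = 28.0 GPa = 28000 MPa
delta = 5 * 28.1 * 9200^4 / (384 * 28000 * 2727277744)
= 34.32 mm

34.32


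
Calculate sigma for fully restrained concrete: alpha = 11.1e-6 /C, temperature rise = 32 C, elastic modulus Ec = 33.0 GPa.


sigma = alpha * dT * Ec
= 11.1e-6 * 32 * 33.0 * 1000
= 11.722 MPa

11.722


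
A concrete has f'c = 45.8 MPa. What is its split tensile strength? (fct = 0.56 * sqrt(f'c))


fct = 0.56 * sqrt(45.8)
= 0.56 * 6.768
= 3.79 MPa

3.79


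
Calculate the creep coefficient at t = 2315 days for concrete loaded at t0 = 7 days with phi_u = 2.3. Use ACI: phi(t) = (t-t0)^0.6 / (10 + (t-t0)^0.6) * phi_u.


dt = 2315 - 7 = 2308
phi = 2308^0.6 / (10 + 2308^0.6) * 2.3
= 2.099

2.099


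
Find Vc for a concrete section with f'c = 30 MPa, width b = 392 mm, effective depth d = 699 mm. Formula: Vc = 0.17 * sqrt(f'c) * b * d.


Vc = 0.17 * sqrt(30) * 392 * 699 / 1000
= 255.14 kN

255.14


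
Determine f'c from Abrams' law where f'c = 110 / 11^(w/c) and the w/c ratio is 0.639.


f'c = 110 / 11^0.639
= 110 / 4.629
= 23.77 MPa

23.77


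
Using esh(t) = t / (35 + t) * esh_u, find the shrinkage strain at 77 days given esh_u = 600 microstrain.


esh(77) = 77 / (35 + 77) * 600
= 77 / 112 * 600
= 412.5 microstrain

412.5


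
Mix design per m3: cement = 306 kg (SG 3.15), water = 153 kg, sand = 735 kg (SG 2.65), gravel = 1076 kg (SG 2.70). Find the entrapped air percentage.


Vol cement = 306 / (3.15 * 1000) = 0.097143 m3
Vol water = 153 / 1000 = 0.153 m3
Vol sand = 735 / (2.65 * 1000) = 0.277358 m3
Vol gravel = 1076 / (2.70 * 1000) = 0.398519 m3
Total solid + water volume = 0.92602 m3
Air = (1 - 0.92602) * 100 = 7.4%

7.4


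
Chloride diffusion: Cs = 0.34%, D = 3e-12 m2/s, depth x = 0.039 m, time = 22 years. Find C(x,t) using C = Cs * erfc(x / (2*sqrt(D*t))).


t_seconds = 22 * 365.25 * 24 * 3600 = 694267200.0 s
arg = 0.039 / (2 * sqrt(3e-12 * 694267200.0))
= 0.4273
erfc(0.4273) = 0.5457
C = 0.34 * 0.5457 = 0.1855%

0.1855


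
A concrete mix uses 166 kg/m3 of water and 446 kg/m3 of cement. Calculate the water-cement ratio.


w/c = water / cement
w/c = 166 / 446 = 0.372

0.372


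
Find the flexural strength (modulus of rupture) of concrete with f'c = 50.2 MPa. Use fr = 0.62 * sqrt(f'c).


fr = 0.62 * sqrt(50.2)
= 4.393 MPa

4.393


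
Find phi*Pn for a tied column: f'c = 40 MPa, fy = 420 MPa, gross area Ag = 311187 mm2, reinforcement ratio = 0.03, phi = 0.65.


Ast = rho * Ag = 0.03 * 311187 = 9335.61 mm2
phi*Pn = 0.65 * 0.80 * (0.85 * 40 * (311187 - 9335.61) + 420 * 9335.61) / 1000
= 7375.63 kN

7375.63


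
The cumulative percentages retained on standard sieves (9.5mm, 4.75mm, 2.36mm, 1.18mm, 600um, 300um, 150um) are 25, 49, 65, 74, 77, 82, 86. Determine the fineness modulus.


FM = sum(cumulative % retained) / 100
= 458 / 100
= 4.58

4.58


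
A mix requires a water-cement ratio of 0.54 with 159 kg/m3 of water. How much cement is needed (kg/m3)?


Cement = water / (w/c)
= 159 / 0.54
= 294.4 kg/m3

294.4


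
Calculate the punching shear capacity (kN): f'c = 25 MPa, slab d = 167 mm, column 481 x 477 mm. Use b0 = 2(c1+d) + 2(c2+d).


b0 = 2*(481 + 167) + 2*(477 + 167) = 2584 mm
Vc = 0.33 * sqrt(25) * 2584 * 167 / 1000
= 712.02 kN

712.02


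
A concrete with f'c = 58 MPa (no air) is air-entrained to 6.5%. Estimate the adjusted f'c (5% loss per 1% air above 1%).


Strength loss = (6.5 - 1) * 5 = 27.5%
f'c = 58 * (1 - 27.5/100)
= 42.05 MPa

42.05


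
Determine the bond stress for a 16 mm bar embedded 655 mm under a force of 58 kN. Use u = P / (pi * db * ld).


u = P / (pi * db * ld)
= 58 * 1000 / (pi * 16 * 655)
= 1.762 MPa

1.762


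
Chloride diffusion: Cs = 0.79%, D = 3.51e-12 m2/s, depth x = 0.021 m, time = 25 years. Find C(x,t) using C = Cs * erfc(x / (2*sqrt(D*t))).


t_seconds = 25 * 365.25 * 24 * 3600 = 788940000.0 s
arg = 0.021 / (2 * sqrt(3.51e-12 * 788940000.0))
= 0.1995
erfc(0.1995) = 0.7778
C = 0.79 * 0.7778 = 0.6145%

0.6145


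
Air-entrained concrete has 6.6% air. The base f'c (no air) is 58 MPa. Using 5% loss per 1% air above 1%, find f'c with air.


Strength loss = (6.6 - 1) * 5 = 28.0%
f'c = 58 * (1 - 28.0/100)
= 41.76 MPa

41.76


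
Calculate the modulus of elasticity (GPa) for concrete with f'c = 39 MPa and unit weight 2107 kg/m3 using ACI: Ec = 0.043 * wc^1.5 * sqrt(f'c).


Ec = 0.043 * 2107^1.5 * sqrt(39) / 1000
= 25.97 GPa

25.97


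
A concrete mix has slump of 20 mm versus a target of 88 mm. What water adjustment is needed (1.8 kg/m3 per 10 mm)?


Difference = 88 - 20 = 68 mm
Water adjustment = 68 * 1.8 / 10 = 12.2 kg/m3

12.2


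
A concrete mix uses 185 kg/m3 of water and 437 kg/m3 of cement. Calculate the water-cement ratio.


w/c = water / cement
w/c = 185 / 437 = 0.423

0.423


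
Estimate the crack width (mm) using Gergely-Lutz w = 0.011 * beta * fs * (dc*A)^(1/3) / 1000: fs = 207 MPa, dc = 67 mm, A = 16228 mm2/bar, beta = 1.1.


w = 0.011 * beta * fs * (dc * A)^(1/3) / 1000
= 0.011 * 1.1 * 207 * (67 * 16228)^(1/3) / 1000
= 0.258 mm

0.258


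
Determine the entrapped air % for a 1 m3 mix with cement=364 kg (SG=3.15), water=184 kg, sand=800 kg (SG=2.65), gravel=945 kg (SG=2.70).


Vol cement = 364 / (3.15 * 1000) = 0.115556 m3
Vol water = 184 / 1000 = 0.184 m3
Vol sand = 800 / (2.65 * 1000) = 0.301887 m3
Vol gravel = 945 / (2.70 * 1000) = 0.35 m3
Total solid + water volume = 0.951442 m3
Air = (1 - 0.951442) * 100 = 4.86%

4.86


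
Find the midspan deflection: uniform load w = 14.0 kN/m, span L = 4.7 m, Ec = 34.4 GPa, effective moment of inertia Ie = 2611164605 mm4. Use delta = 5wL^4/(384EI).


Convert: L = 4.7 m = 4700 mm, Ec = 34.4 GPa = 34400 MPa
delta = 5 * 14.0 * 4700^4 / (384 * 34400 * 2611164605)
= 0.99 mm

0.99


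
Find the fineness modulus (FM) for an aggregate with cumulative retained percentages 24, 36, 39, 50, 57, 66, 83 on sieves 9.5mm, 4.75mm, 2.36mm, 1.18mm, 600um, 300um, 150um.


FM = sum(cumulative % retained) / 100
= 355 / 100
= 3.55

3.55


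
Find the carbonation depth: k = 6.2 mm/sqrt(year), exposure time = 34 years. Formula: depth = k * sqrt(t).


depth = k * sqrt(t)
= 6.2 * sqrt(34)
= 36.15 mm

36.15


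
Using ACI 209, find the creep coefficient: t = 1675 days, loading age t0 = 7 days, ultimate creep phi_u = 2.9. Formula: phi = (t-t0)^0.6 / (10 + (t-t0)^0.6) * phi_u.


dt = 1675 - 7 = 1668
phi = 1668^0.6 / (10 + 1668^0.6) * 2.9
= 2.597

2.597


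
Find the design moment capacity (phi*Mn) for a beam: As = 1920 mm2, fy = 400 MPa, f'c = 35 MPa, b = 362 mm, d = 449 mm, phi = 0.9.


a = As * fy / (0.85 * f'c * b)
= 1920 * 400 / (0.85 * 35 * 362)
= 71.3125 mm
Mn = As * fy * (d - a/2) / 10^6
= 317.448 kN-m
phi*Mn = 0.9 * 317.448 = 285.7 kN-m

285.7


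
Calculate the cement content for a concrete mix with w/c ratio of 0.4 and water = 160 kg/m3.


Cement = water / (w/c)
= 160 / 0.4
= 400.0 kg/m3

400.0


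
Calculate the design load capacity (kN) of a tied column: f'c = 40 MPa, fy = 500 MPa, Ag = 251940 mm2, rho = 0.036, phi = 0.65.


Ast = rho * Ag = 0.036 * 251940 = 9069.84 mm2
phi*Pn = 0.65 * 0.80 * (0.85 * 40 * (251940 - 9069.84) + 500 * 9069.84) / 1000
= 6652.1 kN

6652.1


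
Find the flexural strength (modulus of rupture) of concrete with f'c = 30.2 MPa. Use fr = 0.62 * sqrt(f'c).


fr = 0.62 * sqrt(30.2)
= 3.407 MPa

3.407


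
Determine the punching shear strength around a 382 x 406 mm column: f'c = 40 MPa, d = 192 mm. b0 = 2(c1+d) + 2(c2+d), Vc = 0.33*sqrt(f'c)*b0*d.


b0 = 2*(382 + 192) + 2*(406 + 192) = 2344 mm
Vc = 0.33 * sqrt(40) * 2344 * 192 / 1000
= 939.3 kN

939.3


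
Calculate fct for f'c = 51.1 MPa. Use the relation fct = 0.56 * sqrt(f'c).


fct = 0.56 * sqrt(51.1)
= 0.56 * 7.148
= 4.003 MPa

4.003


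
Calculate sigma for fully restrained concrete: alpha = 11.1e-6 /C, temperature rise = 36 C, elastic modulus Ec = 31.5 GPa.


sigma = alpha * dT * Ec
= 11.1e-6 * 36 * 31.5 * 1000
= 12.587 MPa

12.587


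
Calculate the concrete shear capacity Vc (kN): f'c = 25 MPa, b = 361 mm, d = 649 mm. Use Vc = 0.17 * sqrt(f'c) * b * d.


Vc = 0.17 * sqrt(25) * 361 * 649 / 1000
= 199.15 kN

199.15


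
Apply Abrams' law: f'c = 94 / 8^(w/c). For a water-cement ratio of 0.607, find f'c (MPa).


f'c = 94 / 8^0.607
= 94 / 3.533
= 26.6 MPa

26.6


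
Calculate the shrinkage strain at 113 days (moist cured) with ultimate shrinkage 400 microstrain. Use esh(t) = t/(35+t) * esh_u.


esh(113) = 113 / (35 + 113) * 400
= 113 / 148 * 400
= 305.4 microstrain

305.4


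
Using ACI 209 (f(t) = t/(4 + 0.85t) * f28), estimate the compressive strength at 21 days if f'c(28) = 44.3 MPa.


f(21) = 21 / (4 + 0.85 * 21) * 44.3
= 21 / 21.85 * 44.3
= 42.58 MPa

42.58


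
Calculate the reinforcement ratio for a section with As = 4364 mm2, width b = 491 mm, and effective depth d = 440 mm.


rho = As / (b * d)
= 4364 / (491 * 440)
= 0.0202

0.0202


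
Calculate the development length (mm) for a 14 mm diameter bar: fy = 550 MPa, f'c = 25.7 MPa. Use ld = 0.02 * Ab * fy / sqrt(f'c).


Ab = pi * 14^2 / 4 = 153.938 mm2
ld = 0.02 * 153.938 * 550 / sqrt(25.7)
= 334.0 mm

334.0


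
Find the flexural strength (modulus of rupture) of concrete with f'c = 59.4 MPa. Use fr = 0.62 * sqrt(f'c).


fr = 0.62 * sqrt(59.4)
= 4.778 MPa

4.778


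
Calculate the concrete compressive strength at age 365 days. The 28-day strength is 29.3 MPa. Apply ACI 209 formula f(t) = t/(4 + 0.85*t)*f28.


f(365) = 365 / (4 + 0.85 * 365) * 29.3
= 365 / 314.25 * 29.3
= 34.03 MPa

34.03


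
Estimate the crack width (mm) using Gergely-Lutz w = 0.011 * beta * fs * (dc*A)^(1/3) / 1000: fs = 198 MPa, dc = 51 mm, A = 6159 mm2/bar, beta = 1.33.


w = 0.011 * beta * fs * (dc * A)^(1/3) / 1000
= 0.011 * 1.33 * 198 * (51 * 6159)^(1/3) / 1000
= 0.197 mm

0.197


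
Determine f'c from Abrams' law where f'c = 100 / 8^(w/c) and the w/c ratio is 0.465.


f'c = 100 / 8^0.465
= 100 / 2.63
= 38.02 MPa

38.02


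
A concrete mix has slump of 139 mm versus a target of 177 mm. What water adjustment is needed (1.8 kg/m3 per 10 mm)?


Difference = 177 - 139 = 38 mm
Water adjustment = 38 * 1.8 / 10 = 6.8 kg/m3

6.8


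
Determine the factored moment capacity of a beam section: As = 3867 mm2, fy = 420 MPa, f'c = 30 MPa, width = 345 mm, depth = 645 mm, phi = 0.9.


a = As * fy / (0.85 * f'c * b)
= 3867 * 420 / (0.85 * 30 * 345)
= 184.6138 mm
Mn = As * fy * (d - a/2) / 10^6
= 897.651 kN-m
phi*Mn = 0.9 * 897.651 = 807.89 kN-m

807.89


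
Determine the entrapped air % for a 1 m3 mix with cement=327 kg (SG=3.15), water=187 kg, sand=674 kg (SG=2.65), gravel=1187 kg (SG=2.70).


Vol cement = 327 / (3.15 * 1000) = 0.10381 m3
Vol water = 187 / 1000 = 0.187 m3
Vol sand = 674 / (2.65 * 1000) = 0.25434 m3
Vol gravel = 1187 / (2.70 * 1000) = 0.43963 m3
Total solid + water volume = 0.984779 m3
Air = (1 - 0.984779) * 100 = 1.52%

1.52


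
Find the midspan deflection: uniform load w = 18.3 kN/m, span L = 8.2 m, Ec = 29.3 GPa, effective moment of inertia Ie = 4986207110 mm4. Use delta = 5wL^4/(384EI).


Convert: L = 8.2 m = 8200 mm, Ec = 29.3 GPa = 29300 MPa
delta = 5 * 18.3 * 8200^4 / (384 * 29300 * 4986207110)
= 7.37 mm

7.37


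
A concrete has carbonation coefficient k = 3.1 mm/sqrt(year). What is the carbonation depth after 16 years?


depth = k * sqrt(t)
= 3.1 * sqrt(16)
= 12.4 mm

12.4


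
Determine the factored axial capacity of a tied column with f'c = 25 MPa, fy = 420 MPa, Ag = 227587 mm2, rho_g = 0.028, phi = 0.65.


Ast = rho * Ag = 0.028 * 227587 = 6372.436 mm2
phi*Pn = 0.65 * 0.80 * (0.85 * 25 * (227587 - 6372.436) + 420 * 6372.436) / 1000
= 3836.16 kN

3836.16


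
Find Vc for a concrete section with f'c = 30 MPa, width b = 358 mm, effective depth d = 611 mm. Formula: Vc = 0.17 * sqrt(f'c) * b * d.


Vc = 0.17 * sqrt(30) * 358 * 611 / 1000
= 203.67 kN

203.67


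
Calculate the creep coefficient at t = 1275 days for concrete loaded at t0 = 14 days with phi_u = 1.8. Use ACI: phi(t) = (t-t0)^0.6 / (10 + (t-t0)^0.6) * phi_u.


dt = 1275 - 14 = 1261
phi = 1261^0.6 / (10 + 1261^0.6) * 1.8
= 1.582

1.582


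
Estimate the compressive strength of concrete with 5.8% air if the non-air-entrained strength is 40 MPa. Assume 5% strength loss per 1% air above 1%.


Strength loss = (5.8 - 1) * 5 = 24.0%
f'c = 40 * (1 - 24.0/100)
= 30.4 MPa

30.4


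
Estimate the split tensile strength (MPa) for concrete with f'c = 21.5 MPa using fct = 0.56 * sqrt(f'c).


fct = 0.56 * sqrt(21.5)
= 0.56 * 4.637
= 2.597 MPa

2.597


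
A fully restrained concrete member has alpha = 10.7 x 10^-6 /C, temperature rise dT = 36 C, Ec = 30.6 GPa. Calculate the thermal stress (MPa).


sigma = alpha * dT * Ec
= 10.7e-6 * 36 * 30.6 * 1000
= 11.787 MPa

11.787


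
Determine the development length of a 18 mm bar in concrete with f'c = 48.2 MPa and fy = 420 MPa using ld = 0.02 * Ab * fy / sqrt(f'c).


Ab = pi * 18^2 / 4 = 254.469 mm2
ld = 0.02 * 254.469 * 420 / sqrt(48.2)
= 307.9 mm

307.9


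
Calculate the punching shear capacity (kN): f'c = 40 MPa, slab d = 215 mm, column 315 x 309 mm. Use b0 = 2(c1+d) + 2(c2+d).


b0 = 2*(315 + 215) + 2*(309 + 215) = 2108 mm
Vc = 0.33 * sqrt(40) * 2108 * 215 / 1000
= 945.92 kN

945.92


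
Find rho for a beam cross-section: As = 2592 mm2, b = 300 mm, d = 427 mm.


rho = As / (b * d)
= 2592 / (300 * 427)
= 0.0202

0.0202


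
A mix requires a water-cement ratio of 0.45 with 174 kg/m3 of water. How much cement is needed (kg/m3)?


Cement = water / (w/c)
= 174 / 0.45
= 386.7 kg/m3

386.7


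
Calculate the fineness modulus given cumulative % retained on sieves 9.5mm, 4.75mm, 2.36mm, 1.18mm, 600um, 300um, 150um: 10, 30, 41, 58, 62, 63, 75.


FM = sum(cumulative % retained) / 100
= 339 / 100
= 3.39

3.39


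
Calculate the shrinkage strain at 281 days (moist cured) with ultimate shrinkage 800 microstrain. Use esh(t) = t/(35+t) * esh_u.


esh(281) = 281 / (35 + 281) * 800
= 281 / 316 * 800
= 711.4 microstrain

711.4


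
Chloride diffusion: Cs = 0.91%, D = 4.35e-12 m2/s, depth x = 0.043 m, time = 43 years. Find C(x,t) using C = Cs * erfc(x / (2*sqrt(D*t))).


t_seconds = 43 * 365.25 * 24 * 3600 = 1356976800.0 s
arg = 0.043 / (2 * sqrt(4.35e-12 * 1356976800.0))
= 0.2798
erfc(0.2798) = 0.6923
C = 0.91 * 0.6923 = 0.63%

0.63


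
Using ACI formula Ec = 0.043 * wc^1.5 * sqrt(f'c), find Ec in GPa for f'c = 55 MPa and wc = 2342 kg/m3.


Ec = 0.043 * 2342^1.5 * sqrt(55) / 1000
= 36.14 GPa

36.14


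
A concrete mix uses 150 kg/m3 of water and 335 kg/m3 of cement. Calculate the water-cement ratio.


w/c = water / cement
w/c = 150 / 335 = 0.448

0.448


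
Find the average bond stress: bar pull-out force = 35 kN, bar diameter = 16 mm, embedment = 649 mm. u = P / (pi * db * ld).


u = P / (pi * db * ld)
= 35 * 1000 / (pi * 16 * 649)
= 1.073 MPa

1.073


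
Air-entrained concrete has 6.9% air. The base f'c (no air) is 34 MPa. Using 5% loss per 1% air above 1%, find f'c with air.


Strength loss = (6.9 - 1) * 5 = 29.5%
f'c = 34 * (1 - 29.5/100)
= 23.97 MPa

23.97


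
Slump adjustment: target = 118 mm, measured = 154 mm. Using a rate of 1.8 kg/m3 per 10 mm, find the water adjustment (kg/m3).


Difference = 118 - 154 = -36 mm
Water adjustment = -36 * 1.8 / 10 = -6.5 kg/m3

-6.5


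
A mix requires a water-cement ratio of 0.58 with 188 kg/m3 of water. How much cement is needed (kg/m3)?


Cement = water / (w/c)
= 188 / 0.58
= 324.1 kg/m3

324.1


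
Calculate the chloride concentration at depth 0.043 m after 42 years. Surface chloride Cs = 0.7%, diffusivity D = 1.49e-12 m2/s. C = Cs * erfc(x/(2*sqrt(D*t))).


t_seconds = 42 * 365.25 * 24 * 3600 = 1325419200.0 s
arg = 0.043 / (2 * sqrt(1.49e-12 * 1325419200.0))
= 0.4838
erfc(0.4838) = 0.4938
C = 0.7 * 0.4938 = 0.3457%

0.3457


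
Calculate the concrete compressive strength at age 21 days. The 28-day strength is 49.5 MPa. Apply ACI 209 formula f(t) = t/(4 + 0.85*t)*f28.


f(21) = 21 / (4 + 0.85 * 21) * 49.5
= 21 / 21.85 * 49.5
= 47.57 MPa

47.57


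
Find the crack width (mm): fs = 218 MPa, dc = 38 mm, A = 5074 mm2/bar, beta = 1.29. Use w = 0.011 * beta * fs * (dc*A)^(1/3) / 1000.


w = 0.011 * beta * fs * (dc * A)^(1/3) / 1000
= 0.011 * 1.29 * 218 * (38 * 5074)^(1/3) / 1000
= 0.179 mm

0.179


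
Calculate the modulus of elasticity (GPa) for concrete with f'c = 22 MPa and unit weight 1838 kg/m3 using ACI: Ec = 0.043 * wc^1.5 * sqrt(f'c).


Ec = 0.043 * 1838^1.5 * sqrt(22) / 1000
= 15.89 GPa

15.89


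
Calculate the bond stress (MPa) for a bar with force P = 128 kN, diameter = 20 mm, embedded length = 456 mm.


u = P / (pi * db * ld)
= 128 * 1000 / (pi * 20 * 456)
= 4.468 MPa

4.468


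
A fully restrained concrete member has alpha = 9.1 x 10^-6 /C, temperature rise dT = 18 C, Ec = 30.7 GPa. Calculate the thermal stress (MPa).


sigma = alpha * dT * Ec
= 9.1e-6 * 18 * 30.7 * 1000
= 5.029 MPa

5.029


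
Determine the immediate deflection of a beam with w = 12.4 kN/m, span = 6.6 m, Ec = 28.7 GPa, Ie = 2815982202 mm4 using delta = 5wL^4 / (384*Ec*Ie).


Convert: L = 6.6 m = 6600 mm, Ec = 28.7 GPa = 28700 MPa
delta = 5 * 12.4 * 6600^4 / (384 * 28700 * 2815982202)
= 3.79 mm

3.79


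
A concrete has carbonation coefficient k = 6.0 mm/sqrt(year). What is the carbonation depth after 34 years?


depth = k * sqrt(t)
= 6.0 * sqrt(34)
= 34.99 mm

34.99


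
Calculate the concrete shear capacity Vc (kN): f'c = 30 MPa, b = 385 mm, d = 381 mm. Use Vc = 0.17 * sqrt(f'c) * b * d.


Vc = 0.17 * sqrt(30) * 385 * 381 / 1000
= 136.58 kN

136.58


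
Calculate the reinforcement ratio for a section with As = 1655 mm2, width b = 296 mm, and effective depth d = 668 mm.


rho = As / (b * d)
= 1655 / (296 * 668)
= 0.0084

0.0084


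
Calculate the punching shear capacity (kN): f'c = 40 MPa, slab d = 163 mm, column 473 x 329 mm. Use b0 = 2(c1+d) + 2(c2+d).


b0 = 2*(473 + 163) + 2*(329 + 163) = 2256 mm
Vc = 0.33 * sqrt(40) * 2256 * 163 / 1000
= 767.49 kN

767.49


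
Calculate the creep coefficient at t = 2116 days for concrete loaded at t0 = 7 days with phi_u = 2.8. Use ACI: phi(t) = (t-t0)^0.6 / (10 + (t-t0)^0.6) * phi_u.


dt = 2116 - 7 = 2109
phi = 2109^0.6 / (10 + 2109^0.6) * 2.8
= 2.542

2.542


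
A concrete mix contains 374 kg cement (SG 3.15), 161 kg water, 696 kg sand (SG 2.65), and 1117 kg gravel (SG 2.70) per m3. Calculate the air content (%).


Vol cement = 374 / (3.15 * 1000) = 0.11873 m3
Vol water = 161 / 1000 = 0.161 m3
Vol sand = 696 / (2.65 * 1000) = 0.262642 m3
Vol gravel = 1117 / (2.70 * 1000) = 0.413704 m3
Total solid + water volume = 0.956075 m3
Air = (1 - 0.956075) * 100 = 4.39%

4.39


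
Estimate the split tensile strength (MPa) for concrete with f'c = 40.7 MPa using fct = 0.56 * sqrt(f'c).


fct = 0.56 * sqrt(40.7)
= 0.56 * 6.38
= 3.573 MPa

3.573


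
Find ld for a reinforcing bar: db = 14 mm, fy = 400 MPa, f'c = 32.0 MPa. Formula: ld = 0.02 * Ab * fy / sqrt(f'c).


Ab = pi * 14^2 / 4 = 153.938 mm2
ld = 0.02 * 153.938 * 400 / sqrt(32.0)
= 217.7 mm

217.7


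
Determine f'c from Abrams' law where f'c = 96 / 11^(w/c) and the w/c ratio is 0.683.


f'c = 96 / 11^0.683
= 96 / 5.144
= 18.66 MPa

18.66


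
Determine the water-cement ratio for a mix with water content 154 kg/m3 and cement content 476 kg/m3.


w/c = water / cement
w/c = 154 / 476 = 0.324

0.324


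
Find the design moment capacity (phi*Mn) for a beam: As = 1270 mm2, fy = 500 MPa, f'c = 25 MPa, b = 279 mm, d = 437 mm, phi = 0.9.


a = As * fy / (0.85 * f'c * b)
= 1270 * 500 / (0.85 * 25 * 279)
= 107.1052 mm
Mn = As * fy * (d - a/2) / 10^6
= 243.4891 kN-m
phi*Mn = 0.9 * 243.4891 = 219.14 kN-m

219.14


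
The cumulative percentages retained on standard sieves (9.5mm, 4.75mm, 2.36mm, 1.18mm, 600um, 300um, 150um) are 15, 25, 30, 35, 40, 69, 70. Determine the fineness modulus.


FM = sum(cumulative % retained) / 100
= 284 / 100
= 2.84

2.84


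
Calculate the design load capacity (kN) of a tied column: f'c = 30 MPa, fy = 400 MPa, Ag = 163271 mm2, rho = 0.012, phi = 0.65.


Ast = rho * Ag = 0.012 * 163271 = 1959.252 mm2
phi*Pn = 0.65 * 0.80 * (0.85 * 30 * (163271 - 1959.252) + 400 * 1959.252) / 1000
= 2546.52 kN

2546.52


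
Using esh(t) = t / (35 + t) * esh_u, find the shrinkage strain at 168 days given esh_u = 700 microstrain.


esh(168) = 168 / (35 + 168) * 700
= 168 / 203 * 700
= 579.3 microstrain

579.3


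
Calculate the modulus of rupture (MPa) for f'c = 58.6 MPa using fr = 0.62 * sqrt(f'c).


fr = 0.62 * sqrt(58.6)
= 4.746 MPa

4.746


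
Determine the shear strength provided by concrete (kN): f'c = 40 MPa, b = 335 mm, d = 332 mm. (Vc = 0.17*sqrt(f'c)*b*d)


Vc = 0.17 * sqrt(40) * 335 * 332 / 1000
= 119.58 kN

119.58


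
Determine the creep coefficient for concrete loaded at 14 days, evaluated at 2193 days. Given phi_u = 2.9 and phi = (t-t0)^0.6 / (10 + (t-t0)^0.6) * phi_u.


dt = 2193 - 14 = 2179
phi = 2179^0.6 / (10 + 2179^0.6) * 2.9
= 2.638

2.638


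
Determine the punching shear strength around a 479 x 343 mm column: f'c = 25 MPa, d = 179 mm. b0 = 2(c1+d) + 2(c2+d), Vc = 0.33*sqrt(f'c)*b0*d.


b0 = 2*(479 + 179) + 2*(343 + 179) = 2360 mm
Vc = 0.33 * sqrt(25) * 2360 * 179 / 1000
= 697.03 kN

697.03


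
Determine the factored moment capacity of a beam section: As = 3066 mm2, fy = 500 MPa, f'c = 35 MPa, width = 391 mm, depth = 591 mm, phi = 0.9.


a = As * fy / (0.85 * f'c * b)
= 3066 * 500 / (0.85 * 35 * 391)
= 131.7888 mm
Mn = As * fy * (d - a/2) / 10^6
= 804.9869 kN-m
phi*Mn = 0.9 * 804.9869 = 724.49 kN-m

724.49


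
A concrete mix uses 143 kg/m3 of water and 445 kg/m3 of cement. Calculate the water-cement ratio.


w/c = water / cement
w/c = 143 / 445 = 0.321

0.321


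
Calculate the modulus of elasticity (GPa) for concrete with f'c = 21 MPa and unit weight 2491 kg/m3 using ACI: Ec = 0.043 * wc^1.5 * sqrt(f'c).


Ec = 0.043 * 2491^1.5 * sqrt(21) / 1000
= 24.5 GPa

24.5


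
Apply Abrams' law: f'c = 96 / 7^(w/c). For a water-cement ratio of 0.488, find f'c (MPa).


f'c = 96 / 7^0.488
= 96 / 2.585
= 37.14 MPa

37.14


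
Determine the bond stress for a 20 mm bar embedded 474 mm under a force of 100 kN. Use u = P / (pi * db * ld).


u = P / (pi * db * ld)
= 100 * 1000 / (pi * 20 * 474)
= 3.358 MPa

3.358


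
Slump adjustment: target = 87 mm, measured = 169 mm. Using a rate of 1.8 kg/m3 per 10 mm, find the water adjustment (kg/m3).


Difference = 87 - 169 = -82 mm
Water adjustment = -82 * 1.8 / 10 = -14.8 kg/m3

-14.8


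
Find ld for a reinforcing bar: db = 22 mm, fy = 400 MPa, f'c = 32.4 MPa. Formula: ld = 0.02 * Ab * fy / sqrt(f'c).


Ab = pi * 22^2 / 4 = 380.133 mm2
ld = 0.02 * 380.133 * 400 / sqrt(32.4)
= 534.3 mm

534.3


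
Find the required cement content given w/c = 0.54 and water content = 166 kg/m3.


Cement = water / (w/c)
= 166 / 0.54
= 307.4 kg/m3

307.4


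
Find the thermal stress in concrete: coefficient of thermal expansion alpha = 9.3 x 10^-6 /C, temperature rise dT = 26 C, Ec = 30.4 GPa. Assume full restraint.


sigma = alpha * dT * Ec
= 9.3e-6 * 26 * 30.4 * 1000
= 7.351 MPa

7.351


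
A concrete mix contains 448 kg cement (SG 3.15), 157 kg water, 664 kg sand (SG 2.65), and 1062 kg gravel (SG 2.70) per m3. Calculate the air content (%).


Vol cement = 448 / (3.15 * 1000) = 0.142222 m3
Vol water = 157 / 1000 = 0.157 m3
Vol sand = 664 / (2.65 * 1000) = 0.250566 m3
Vol gravel = 1062 / (2.70 * 1000) = 0.393333 m3
Total solid + water volume = 0.943122 m3
Air = (1 - 0.943122) * 100 = 5.69%

5.69


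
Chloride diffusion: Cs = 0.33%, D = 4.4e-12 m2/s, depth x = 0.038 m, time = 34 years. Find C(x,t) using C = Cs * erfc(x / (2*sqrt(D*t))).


t_seconds = 34 * 365.25 * 24 * 3600 = 1072958400.0 s
arg = 0.038 / (2 * sqrt(4.4e-12 * 1072958400.0))
= 0.2765
erfc(0.2765) = 0.6957
C = 0.33 * 0.6957 = 0.2296%

0.2296


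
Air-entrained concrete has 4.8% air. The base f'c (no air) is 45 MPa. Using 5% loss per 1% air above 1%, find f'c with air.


Strength loss = (4.8 - 1) * 5 = 19.0%
f'c = 45 * (1 - 19.0/100)
= 36.45 MPa

36.45


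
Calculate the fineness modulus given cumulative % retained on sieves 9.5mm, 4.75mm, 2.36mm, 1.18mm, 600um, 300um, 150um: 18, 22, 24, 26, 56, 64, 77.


FM = sum(cumulative % retained) / 100
= 287 / 100
= 2.87

2.87


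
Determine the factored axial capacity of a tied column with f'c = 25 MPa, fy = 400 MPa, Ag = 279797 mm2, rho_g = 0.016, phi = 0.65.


Ast = rho * Ag = 0.016 * 279797 = 4476.752 mm2
phi*Pn = 0.65 * 0.80 * (0.85 * 25 * (279797 - 4476.752) + 400 * 4476.752) / 1000
= 3973.45 kN

3973.45


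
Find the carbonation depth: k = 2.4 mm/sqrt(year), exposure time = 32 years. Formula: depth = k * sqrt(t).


depth = k * sqrt(t)
= 2.4 * sqrt(32)
= 13.58 mm

13.58


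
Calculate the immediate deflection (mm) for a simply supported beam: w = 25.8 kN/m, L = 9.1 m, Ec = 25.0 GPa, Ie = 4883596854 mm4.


Convert: L = 9.1 m = 9100 mm, Ec = 25.0 GPa = 25000 MPa
delta = 5 * 25.8 * 9100^4 / (384 * 25000 * 4883596854)
= 18.87 mm

18.87


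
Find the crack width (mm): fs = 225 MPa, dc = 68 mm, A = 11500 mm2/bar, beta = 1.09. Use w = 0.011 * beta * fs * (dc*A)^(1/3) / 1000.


w = 0.011 * beta * fs * (dc * A)^(1/3) / 1000
= 0.011 * 1.09 * 225 * (68 * 11500)^(1/3) / 1000
= 0.249 mm

0.249


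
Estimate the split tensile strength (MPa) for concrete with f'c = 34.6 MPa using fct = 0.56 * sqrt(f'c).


fct = 0.56 * sqrt(34.6)
= 0.56 * 5.882
= 3.294 MPa

3.294


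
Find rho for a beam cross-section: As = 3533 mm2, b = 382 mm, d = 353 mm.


rho = As / (b * d)
= 3533 / (382 * 353)
= 0.0262

0.0262


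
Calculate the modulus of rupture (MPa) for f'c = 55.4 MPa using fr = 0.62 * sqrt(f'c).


fr = 0.62 * sqrt(55.4)
= 4.615 MPa

4.615


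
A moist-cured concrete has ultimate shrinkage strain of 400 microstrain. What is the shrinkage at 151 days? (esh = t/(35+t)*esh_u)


esh(151) = 151 / (35 + 151) * 400
= 151 / 186 * 400
= 324.7 microstrain

324.7


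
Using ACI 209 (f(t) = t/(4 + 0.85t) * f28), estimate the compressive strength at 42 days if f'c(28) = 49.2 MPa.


f(42) = 42 / (4 + 0.85 * 42) * 49.2
= 42 / 39.7 * 49.2
= 52.05 MPa

52.05


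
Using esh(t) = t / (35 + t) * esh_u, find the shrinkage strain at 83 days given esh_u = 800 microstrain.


esh(83) = 83 / (35 + 83) * 800
= 83 / 118 * 800
= 562.7 microstrain

562.7


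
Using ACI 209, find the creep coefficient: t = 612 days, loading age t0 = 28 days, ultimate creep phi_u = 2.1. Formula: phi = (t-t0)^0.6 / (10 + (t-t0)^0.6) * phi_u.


dt = 612 - 28 = 584
phi = 584^0.6 / (10 + 584^0.6) * 2.1
= 1.723

1.723


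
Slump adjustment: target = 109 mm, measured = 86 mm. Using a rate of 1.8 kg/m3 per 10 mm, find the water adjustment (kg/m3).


Difference = 109 - 86 = 23 mm
Water adjustment = 23 * 1.8 / 10 = 4.1 kg/m3

4.1


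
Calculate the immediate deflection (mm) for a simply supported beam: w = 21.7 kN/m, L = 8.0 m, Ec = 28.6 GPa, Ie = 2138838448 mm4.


Convert: L = 8.0 m = 8000 mm, Ec = 28.6 GPa = 28600 MPa
delta = 5 * 21.7 * 8000^4 / (384 * 28600 * 2138838448)
= 18.92 mm

18.92


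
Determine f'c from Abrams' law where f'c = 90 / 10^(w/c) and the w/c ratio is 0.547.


f'c = 90 / 10^0.547
= 90 / 3.524
= 25.54 MPa

25.54


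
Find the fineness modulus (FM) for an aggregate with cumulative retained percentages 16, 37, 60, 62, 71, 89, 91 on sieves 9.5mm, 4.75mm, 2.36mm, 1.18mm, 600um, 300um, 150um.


FM = sum(cumulative % retained) / 100
= 426 / 100
= 4.26

4.26


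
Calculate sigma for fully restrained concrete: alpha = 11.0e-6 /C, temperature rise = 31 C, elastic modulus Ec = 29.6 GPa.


sigma = alpha * dT * Ec
= 11.0e-6 * 31 * 29.6 * 1000
= 10.094 MPa

10.094


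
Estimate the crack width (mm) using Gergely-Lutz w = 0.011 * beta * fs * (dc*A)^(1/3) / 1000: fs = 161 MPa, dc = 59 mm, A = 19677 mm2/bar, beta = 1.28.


w = 0.011 * beta * fs * (dc * A)^(1/3) / 1000
= 0.011 * 1.28 * 161 * (59 * 19677)^(1/3) / 1000
= 0.238 mm

0.238


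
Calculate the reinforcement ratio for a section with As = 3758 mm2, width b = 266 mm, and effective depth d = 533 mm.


rho = As / (b * d)
= 3758 / (266 * 533)
= 0.0265

0.0265


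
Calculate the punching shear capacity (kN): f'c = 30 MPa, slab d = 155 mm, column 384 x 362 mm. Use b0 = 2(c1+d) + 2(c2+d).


b0 = 2*(384 + 155) + 2*(362 + 155) = 2112 mm
Vc = 0.33 * sqrt(30) * 2112 * 155 / 1000
= 591.7 kN

591.7


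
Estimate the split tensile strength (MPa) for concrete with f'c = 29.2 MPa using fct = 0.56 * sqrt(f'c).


fct = 0.56 * sqrt(29.2)
= 0.56 * 5.404
= 3.026 MPa

3.026


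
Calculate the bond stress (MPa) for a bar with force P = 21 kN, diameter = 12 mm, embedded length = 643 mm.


u = P / (pi * db * ld)
= 21 * 1000 / (pi * 12 * 643)
= 0.866 MPa

0.866


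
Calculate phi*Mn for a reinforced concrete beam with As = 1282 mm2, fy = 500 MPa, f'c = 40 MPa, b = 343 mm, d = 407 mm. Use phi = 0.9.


a = As * fy / (0.85 * f'c * b)
= 1282 * 500 / (0.85 * 40 * 343)
= 54.9648 mm
Mn = As * fy * (d - a/2) / 10^6
= 243.2708 kN-m
phi*Mn = 0.9 * 243.2708 = 218.94 kN-m

218.94


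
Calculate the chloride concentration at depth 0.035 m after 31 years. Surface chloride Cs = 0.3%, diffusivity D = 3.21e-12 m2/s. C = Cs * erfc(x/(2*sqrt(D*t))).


t_seconds = 31 * 365.25 * 24 * 3600 = 978285600.0 s
arg = 0.035 / (2 * sqrt(3.21e-12 * 978285600.0))
= 0.3123
erfc(0.3123) = 0.6588
C = 0.3 * 0.6588 = 0.1976%

0.1976


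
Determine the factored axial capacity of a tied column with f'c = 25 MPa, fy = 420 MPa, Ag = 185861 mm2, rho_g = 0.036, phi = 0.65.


Ast = rho * Ag = 0.036 * 185861 = 6690.996 mm2
phi*Pn = 0.65 * 0.80 * (0.85 * 25 * (185861 - 6690.996) + 420 * 6690.996) / 1000
= 3441.14 kN

3441.14


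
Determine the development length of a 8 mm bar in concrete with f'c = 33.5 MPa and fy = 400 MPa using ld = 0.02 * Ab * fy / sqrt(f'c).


Ab = pi * 8^2 / 4 = 50.265 mm2
ld = 0.02 * 50.265 * 400 / sqrt(33.5)
= 69.5 mm

69.5


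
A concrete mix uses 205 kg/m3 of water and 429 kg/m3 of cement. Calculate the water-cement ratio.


w/c = water / cement
w/c = 205 / 429 = 0.478

0.478


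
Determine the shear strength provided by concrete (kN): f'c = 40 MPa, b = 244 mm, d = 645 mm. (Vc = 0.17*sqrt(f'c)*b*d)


Vc = 0.17 * sqrt(40) * 244 * 645 / 1000
= 169.21 kN

169.21


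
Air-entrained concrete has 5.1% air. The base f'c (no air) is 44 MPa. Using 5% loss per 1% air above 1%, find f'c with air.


Strength loss = (5.1 - 1) * 5 = 20.5%
f'c = 44 * (1 - 20.5/100)
= 34.98 MPa

34.98


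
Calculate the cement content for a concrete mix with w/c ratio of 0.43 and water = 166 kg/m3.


Cement = water / (w/c)
= 166 / 0.43
= 386.0 kg/m3

386.0


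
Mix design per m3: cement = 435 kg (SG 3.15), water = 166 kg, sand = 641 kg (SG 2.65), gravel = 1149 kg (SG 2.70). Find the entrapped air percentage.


Vol cement = 435 / (3.15 * 1000) = 0.138095 m3
Vol water = 166 / 1000 = 0.166 m3
Vol sand = 641 / (2.65 * 1000) = 0.241887 m3
Vol gravel = 1149 / (2.70 * 1000) = 0.425556 m3
Total solid + water volume = 0.971538 m3
Air = (1 - 0.971538) * 100 = 2.85%

2.85


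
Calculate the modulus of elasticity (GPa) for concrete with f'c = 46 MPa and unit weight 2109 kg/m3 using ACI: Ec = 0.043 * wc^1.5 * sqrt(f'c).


Ec = 0.043 * 2109^1.5 * sqrt(46) / 1000
= 28.25 GPa

28.25


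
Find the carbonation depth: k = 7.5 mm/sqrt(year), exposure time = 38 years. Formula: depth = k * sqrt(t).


depth = k * sqrt(t)
= 7.5 * sqrt(38)
= 46.23 mm

46.23


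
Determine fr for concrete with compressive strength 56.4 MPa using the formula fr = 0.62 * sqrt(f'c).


fr = 0.62 * sqrt(56.4)
= 4.656 MPa

4.656


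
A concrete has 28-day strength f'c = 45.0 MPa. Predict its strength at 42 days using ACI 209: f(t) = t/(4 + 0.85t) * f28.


f(42) = 42 / (4 + 0.85 * 42) * 45.0
= 42 / 39.7 * 45.0
= 47.61 MPa

47.61


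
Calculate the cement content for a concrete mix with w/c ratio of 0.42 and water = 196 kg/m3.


Cement = water / (w/c)
= 196 / 0.42
= 466.7 kg/m3

466.7


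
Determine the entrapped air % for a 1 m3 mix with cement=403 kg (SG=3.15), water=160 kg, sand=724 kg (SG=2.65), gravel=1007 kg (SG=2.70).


Vol cement = 403 / (3.15 * 1000) = 0.127937 m3
Vol water = 160 / 1000 = 0.16 m3
Vol sand = 724 / (2.65 * 1000) = 0.273208 m3
Vol gravel = 1007 / (2.70 * 1000) = 0.372963 m3
Total solid + water volume = 0.934107 m3
Air = (1 - 0.934107) * 100 = 6.59%

6.59


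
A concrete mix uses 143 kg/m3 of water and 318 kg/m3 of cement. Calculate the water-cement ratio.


w/c = water / cement
w/c = 143 / 318 = 0.45

0.45


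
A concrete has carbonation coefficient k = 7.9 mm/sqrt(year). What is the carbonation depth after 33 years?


depth = k * sqrt(t)
= 7.9 * sqrt(33)
= 45.38 mm

45.38


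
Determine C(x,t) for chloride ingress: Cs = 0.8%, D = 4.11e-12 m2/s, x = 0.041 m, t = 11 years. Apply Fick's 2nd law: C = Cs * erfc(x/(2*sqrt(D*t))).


t_seconds = 11 * 365.25 * 24 * 3600 = 347133600.0 s
arg = 0.041 / (2 * sqrt(4.11e-12 * 347133600.0))
= 0.5427
erfc(0.5427) = 0.4428
C = 0.8 * 0.4428 = 0.3542%

0.3542


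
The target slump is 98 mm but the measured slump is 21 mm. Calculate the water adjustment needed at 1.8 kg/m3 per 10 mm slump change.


Difference = 98 - 21 = 77 mm
Water adjustment = 77 * 1.8 / 10 = 13.9 kg/m3

13.9


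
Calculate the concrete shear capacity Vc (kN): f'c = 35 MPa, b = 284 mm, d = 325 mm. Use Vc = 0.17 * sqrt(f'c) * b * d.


Vc = 0.17 * sqrt(35) * 284 * 325 / 1000
= 92.83 kN

92.83


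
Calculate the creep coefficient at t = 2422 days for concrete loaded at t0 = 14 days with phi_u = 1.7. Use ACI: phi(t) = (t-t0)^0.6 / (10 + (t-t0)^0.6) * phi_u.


dt = 2422 - 14 = 2408
phi = 2408^0.6 / (10 + 2408^0.6) * 1.7
= 1.555

1.555


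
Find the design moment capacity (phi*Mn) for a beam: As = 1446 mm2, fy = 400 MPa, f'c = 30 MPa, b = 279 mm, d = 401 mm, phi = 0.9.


a = As * fy / (0.85 * f'c * b)
= 1446 * 400 / (0.85 * 30 * 279)
= 81.2988 mm
Mn = As * fy * (d - a/2) / 10^6
= 208.4268 kN-m
phi*Mn = 0.9 * 208.4268 = 187.58 kN-m

187.58


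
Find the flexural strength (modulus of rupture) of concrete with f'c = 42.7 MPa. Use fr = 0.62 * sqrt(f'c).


fr = 0.62 * sqrt(42.7)
= 4.051 MPa

4.051


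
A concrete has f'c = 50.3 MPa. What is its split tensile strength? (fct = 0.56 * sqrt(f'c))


fct = 0.56 * sqrt(50.3)
= 0.56 * 7.092
= 3.972 MPa

3.972
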